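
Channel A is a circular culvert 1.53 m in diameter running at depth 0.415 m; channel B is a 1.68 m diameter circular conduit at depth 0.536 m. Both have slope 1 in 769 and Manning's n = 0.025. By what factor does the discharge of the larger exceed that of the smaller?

1.76

Channel A: For a circular section of diameter D = 1.53 m at depth y = 0.415 m, the central angle is θ = 2 arccos(1 − 2y/D) = 2.191 rad. Then A = (D²/8)(θ − sin θ) = 0.4031 m² and P = Dθ/2 = 1.676 m. Hydraulic radius R = A/P = 0.4031/1.676 = 0.2405 m. Q_A = (1/0.025)·0.4031·0.2405^(2/3)·√0.0013 = 0.2248 m³/s.
Channel B: For a circular section of diameter D = 1.68 m at depth y = 0.536 m, the central angle is θ = 2 arccos(1 − 2y/D) = 2.401 rad. Then A = (D²/8)(θ − sin θ) = 0.609 m² and P = Dθ/2 = 2.017 m. Hydraulic radius R = A/P = 0.609/2.017 = 0.302 m. Q_B = (1/0.025)·0.609·0.302^(2/3)·√0.0013 = 0.3954 m³/s.
The larger discharge is 0.3954 m³/s and the smaller is 0.2248 m³/s; the ratio is 1.76.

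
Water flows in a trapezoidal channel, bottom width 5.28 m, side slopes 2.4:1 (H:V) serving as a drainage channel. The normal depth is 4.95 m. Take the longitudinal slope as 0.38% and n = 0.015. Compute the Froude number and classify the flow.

With bottom width b = 5.28 m and side slope z = 2.4: A = (b + zy)y = (5.28 + 2.4×4.95)×4.95 = 84.94 m²; P = b + 2y√(1+z²) = 5.28 + 2×4.95×2.6 = 31.02 m.
Hydraulic radius R = A/P = 84.94/31.02 = 2.738 m.
V = (1/n) R^(2/3) √S = (1/0.015) × 2.738^(2/3) × √0.0038 = 8.044 m/s. Hydraulic depth D_h = A/T = 84.94/29.04 = 2.925 m.
Froude number Fr = V/√(g·D_h) = 8.044/√(9.81×2.925) = 1.5, which is greater than 1, so the flow is supercritical.

supercritical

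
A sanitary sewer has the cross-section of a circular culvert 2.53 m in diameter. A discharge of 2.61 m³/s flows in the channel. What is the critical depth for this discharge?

y_c = 0.714 m

At critical depth, Q² T / (g A³) = 1, i.e. A³/T = Q²/g = 2.61²/9.81 = 0.6944.
At y = 0.796 m: A³/T = 1.058 — too large.
At y = 0.639 m: A³/T = 0.4509 — too small.
At y = 0.714 m: A³/T = 0.6943 — matches.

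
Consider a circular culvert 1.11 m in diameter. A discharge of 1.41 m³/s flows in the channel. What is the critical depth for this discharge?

y_c = 0.664 m

At critical depth, Q² T / (g A³) = 1, i.e. A³/T = Q²/g = 1.41²/9.81 = 0.2027.
At y = 0.575 m: A³/T = 0.1168 — short.
At y = 0.786 m: A³/T = 0.3896 — over.
At y = 0.664 m: A³/T = 0.2025 — ≈ 0.2027.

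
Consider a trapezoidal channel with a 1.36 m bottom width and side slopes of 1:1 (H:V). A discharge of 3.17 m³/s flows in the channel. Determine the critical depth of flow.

y_c = 0.688 m

At critical depth, Q² T / (g A³) = 1, i.e. A³/T = Q²/g = 3.17²/9.81 = 1.024.
Try y = 0.538 m: A³/T = 0.4371 — low.
Try y = 0.812 m: A³/T = 1.838 — high.
Try y = 0.688 m: A³/T = 1.022 — close enough.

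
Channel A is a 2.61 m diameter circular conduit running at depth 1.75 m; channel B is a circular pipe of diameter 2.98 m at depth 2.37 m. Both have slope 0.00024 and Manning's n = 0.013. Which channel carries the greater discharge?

Channel A: For a circular section of diameter D = 2.61 m at depth y = 1.75 m, the central angle is θ = 2 arccos(1 − 2y/D) = 3.838 rad. Then A = (D²/8)(θ − sin θ) = 3.814 m² and P = Dθ/2 = 5.008 m. Hydraulic radius R = A/P = 3.814/5.008 = 0.7615 m. Q_A = (1/0.013)·3.814·0.7615^(2/3)·√0.00024 = 3.79 m³/s.
Channel B: For a circular section of diameter D = 2.98 m at depth y = 2.37 m, the central angle is θ = 2 arccos(1 − 2y/D) = 4.405 rad. Then A = (D²/8)(θ − sin θ) = 5.948 m² and P = Dθ/2 = 6.564 m. Hydraulic radius R = A/P = 5.948/6.564 = 0.9062 m. Q_B = (1/0.013)·5.948·0.9062^(2/3)·√0.00024 = 6.638 m³/s.
Q_A = 3.79 m³/s vs Q_B = 6.638 m³/s, so channel B carries more.

channel B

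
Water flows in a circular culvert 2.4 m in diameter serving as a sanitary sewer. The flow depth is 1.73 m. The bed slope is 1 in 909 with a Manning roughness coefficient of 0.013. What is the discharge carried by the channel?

For a circular section of diameter D = 2.4 m at depth y = 1.73 m, the central angle is θ = 2 arccos(1 − 2y/D) = 4.057 rad. Then A = (D²/8)(θ − sin θ) = 3.491 m² and P = Dθ/2 = 4.868 m.
Hydraulic radius R = A/P = 3.491/4.868 = 0.7172 m.
Manning's equation: Q = (1/n) A R^(2/3) S^(1/2) = (1/0.013) × 3.491 × 0.7172^(2/3) × 0.0011^(1/2) = 7.14 m³/s.

Q = 7.14 m³/s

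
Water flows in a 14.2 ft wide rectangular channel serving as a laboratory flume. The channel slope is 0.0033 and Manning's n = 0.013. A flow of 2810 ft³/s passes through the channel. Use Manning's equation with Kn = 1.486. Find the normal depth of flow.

Manning's equation rearranged: A R^(2/3) = nQ / (1.486·√S) = 0.013 × 2810 / (1.486 × √0.0033) = 427.9.
At y = 12.6 ft: A R^(2/3) = 490.6 — too large.
At y = 7.95 ft: A R^(2/3) = 272.5 — too small.
At y = 11.3 ft: A R^(2/3) = 428.3 — matches.

y_n = 11.3 ft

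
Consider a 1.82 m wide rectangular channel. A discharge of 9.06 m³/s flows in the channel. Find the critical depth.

For a rectangular channel, critical depth y_c = (q²/g)^(1/3) where q = Q/b = 9.06/1.82 = 4.978 m²/s.
So y_c = (4.978²/9.81)^(1/3) = 1.36 m.

y_c = 1.36 m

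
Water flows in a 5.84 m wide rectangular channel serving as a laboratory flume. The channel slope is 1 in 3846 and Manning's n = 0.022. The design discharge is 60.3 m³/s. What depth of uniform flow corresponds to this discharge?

y_n = 8.41 m

Manning's equation rearranged: A R^(2/3) = nQ / (1·√S) = 0.022 × 60.3 / (√0.00026) = 82.27.
Try y = 6.89 m: A R^(2/3) = 64.95 — low.
Try y = 9.88 m: A R^(2/3) = 99.19 — high.
Try y = 8.41 m: A R^(2/3) = 82.26 — ≈ 82.27.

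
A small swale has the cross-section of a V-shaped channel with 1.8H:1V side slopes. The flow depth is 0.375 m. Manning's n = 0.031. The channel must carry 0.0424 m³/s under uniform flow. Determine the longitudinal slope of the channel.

For a triangular section with side slope z = 1.8: A = zy² = 1.8×0.375² = 0.2531 m²; P = 2y√(1+z²) = 2×0.375×2.059 = 1.544 m.
Hydraulic radius R = A/P = 0.2531/1.544 = 0.1639 m.
From Manning's equation, S = [nQ / (1 A R^(2/3))]² = [0.031 × 0.0424 / (1 × 0.2531 × 0.1639^(2/3))]² = 0.000301.

S = 0.000301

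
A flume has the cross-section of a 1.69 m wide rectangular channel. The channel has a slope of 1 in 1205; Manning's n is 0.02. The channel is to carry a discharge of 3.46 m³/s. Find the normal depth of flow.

Manning's equation rearranged: A R^(2/3) = nQ / (1·√S) = 0.02 × 3.46 / (√0.0008299) = 2.402.
At y = 2.4 m: A R^(2/3) = 2.965 — over.
At y = 2.01 m: A R^(2/3) = 2.403 — close enough.

y_n = 2.01 m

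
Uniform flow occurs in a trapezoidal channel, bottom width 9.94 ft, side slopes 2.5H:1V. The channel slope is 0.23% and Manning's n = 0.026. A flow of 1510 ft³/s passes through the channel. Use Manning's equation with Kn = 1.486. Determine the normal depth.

Manning's equation rearranged: A R^(2/3) = nQ / (1.486·√S) = 0.026 × 1510 / (1.486 × √0.0023) = 550.9.
Trying y = 8.17 ft: A R^(2/3) = 686.1 — high.
Trying y = 5.47 ft: A R^(2/3) = 285.1 — low.
Trying y = 7.4 ft: A R^(2/3) = 550.2 — close enough.

y_n = 7.4 ft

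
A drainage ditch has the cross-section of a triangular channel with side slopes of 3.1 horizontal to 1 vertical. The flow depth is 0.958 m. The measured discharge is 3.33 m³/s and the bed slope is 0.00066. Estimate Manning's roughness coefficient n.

For a triangular section with side slope z = 3.1: A = zy² = 3.1×0.958² = 2.845 m²; P = 2y√(1+z²) = 2×0.958×3.257 = 6.241 m.
Hydraulic radius R = A/P = 2.845/6.241 = 0.4559 m.
Rearranging Manning's equation: n = (1/Q) A R^(2/3) S^(1/2) = (1/3.33) × 2.845 × 0.4559^(2/3) × √0.00066 = 0.013.

n = 0.013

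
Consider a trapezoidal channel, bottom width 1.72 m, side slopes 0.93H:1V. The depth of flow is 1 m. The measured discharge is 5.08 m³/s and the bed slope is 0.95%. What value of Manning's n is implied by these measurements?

With bottom width b = 1.72 m and side slope z = 0.93: A = (b + zy)y = (1.72 + 0.93×1)×1 = 2.65 m²; P = b + 2y√(1+z²) = 1.72 + 2×1×1.366 = 4.451 m.
Hydraulic radius R = A/P = 2.65/4.451 = 0.5953 m.
Rearranging Manning's equation: n = (1/Q) A R^(2/3) S^(1/2) = (1/5.08) × 2.65 × 0.5953^(2/3) × √0.0095 = 0.036.

n = 0.036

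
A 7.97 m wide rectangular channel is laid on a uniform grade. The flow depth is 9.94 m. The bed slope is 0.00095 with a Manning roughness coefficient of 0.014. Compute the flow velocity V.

V = 4.42 m/s

Flow area A = b·y = 7.97 × 9.94 = 79.22 m². Wetted perimeter P = b + 2y = 7.97 + 2×9.94 = 27.85 m.
Hydraulic radius R = A/P = 79.22/27.85 = 2.845 m.
From Manning's equation, V = (1/n) R^(2/3) S^(1/2) = (1/0.014) × 2.845^(2/3) × 0.00095^(1/2) = 4.42 m/s.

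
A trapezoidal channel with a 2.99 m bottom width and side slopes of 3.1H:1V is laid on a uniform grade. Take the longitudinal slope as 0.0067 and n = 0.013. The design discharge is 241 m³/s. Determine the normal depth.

y_n = 2.65 m

Manning's equation rearranged: A R^(2/3) = nQ / (1·√S) = 0.013 × 241 / (√0.0067) = 38.28.
At y = 1.97 m: A R^(2/3) = 19.47 — too small.
At y = 2.98 m: A R^(2/3) = 50.4 — too large.
At y = 2.65 m: A R^(2/3) = 38.32 — close enough.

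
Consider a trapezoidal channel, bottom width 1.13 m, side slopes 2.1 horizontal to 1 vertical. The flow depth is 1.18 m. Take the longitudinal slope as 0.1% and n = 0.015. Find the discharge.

Q = 6.69 m³/s

With bottom width b = 1.13 m and side slope z = 2.1: A = (b + zy)y = (1.13 + 2.1×1.18)×1.18 = 4.257 m²; P = b + 2y√(1+z²) = 1.13 + 2×1.18×2.326 = 6.619 m.
Hydraulic radius R = A/P = 4.257/6.619 = 0.6432 m.
Manning's equation: Q = (1/n) A R^(2/3) S^(1/2) = (1/0.015) × 4.257 × 0.6432^(2/3) × 0.001^(1/2) = 6.69 m³/s.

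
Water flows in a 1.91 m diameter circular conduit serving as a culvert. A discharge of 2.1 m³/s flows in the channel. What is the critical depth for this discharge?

At critical depth, Q² T / (g A³) = 1, i.e. A³/T = Q²/g = 2.1²/9.81 = 0.4495.
At y = 0.524 m: A³/T = 0.1526 — too small.
At y = 0.693 m: A³/T = 0.4501 — close enough.

y_c = 0.693 m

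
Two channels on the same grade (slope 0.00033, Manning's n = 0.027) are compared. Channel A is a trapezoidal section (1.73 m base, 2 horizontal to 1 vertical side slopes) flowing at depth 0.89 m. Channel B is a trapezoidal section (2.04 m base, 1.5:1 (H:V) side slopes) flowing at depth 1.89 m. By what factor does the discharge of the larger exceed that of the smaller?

Channel A: With bottom width b = 1.73 m and side slope z = 2: A = (b + zy)y = (1.73 + 2×0.89)×0.89 = 3.124 m²; P = b + 2y√(1+z²) = 1.73 + 2×0.89×2.236 = 5.71 m. Hydraulic radius R = A/P = 3.124/5.71 = 0.5471 m. Q_A = (1/0.027)·3.124·0.5471^(2/3)·√0.00033 = 1.406 m³/s.
Channel B: With bottom width b = 2.04 m and side slope z = 1.5: A = (b + zy)y = (2.04 + 1.5×1.89)×1.89 = 9.214 m²; P = b + 2y√(1+z²) = 2.04 + 2×1.89×1.803 = 8.854 m. Hydraulic radius R = A/P = 9.214/8.854 = 1.041 m. Q_B = (1/0.027)·9.214·1.041^(2/3)·√0.00033 = 6.366 m³/s.
The larger discharge is 6.366 m³/s and the smaller is 1.406 m³/s; the ratio is 4.53.

4.53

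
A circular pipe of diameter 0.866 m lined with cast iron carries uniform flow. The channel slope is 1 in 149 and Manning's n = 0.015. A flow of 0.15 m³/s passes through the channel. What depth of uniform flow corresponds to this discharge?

y_n = 0.21 m

Manning's equation rearranged: A R^(2/3) = nQ / (1·√S) = 0.015 × 0.15 / (√0.006711) = 0.02746.
At y = 0.252 m: A R^(2/3) = 0.0392 — too large.
At y = 0.177 m: A R^(2/3) = 0.01943 — too small.
At y = 0.21 m: A R^(2/3) = 0.02738 — matches.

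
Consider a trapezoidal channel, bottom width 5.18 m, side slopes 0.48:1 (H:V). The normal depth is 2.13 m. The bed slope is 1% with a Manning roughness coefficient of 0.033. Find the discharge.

Q = 48.5 m³/s

With bottom width b = 5.18 m and side slope z = 0.48: A = (b + zy)y = (5.18 + 0.48×2.13)×2.13 = 13.21 m²; P = b + 2y√(1+z²) = 5.18 + 2×2.13×1.109 = 9.905 m.
Hydraulic radius R = A/P = 13.21/9.905 = 1.334 m.
Manning's equation: Q = (1/n) A R^(2/3) S^(1/2) = (1/0.033) × 13.21 × 1.334^(2/3) × 0.01^(1/2) = 48.5 m³/s.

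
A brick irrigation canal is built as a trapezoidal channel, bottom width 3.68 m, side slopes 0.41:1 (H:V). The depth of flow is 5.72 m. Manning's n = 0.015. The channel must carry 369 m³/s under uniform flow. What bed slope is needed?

S = 0.00931

With bottom width b = 3.68 m and side slope z = 0.41: A = (b + zy)y = (3.68 + 0.41×5.72)×5.72 = 34.46 m²; P = b + 2y√(1+z²) = 3.68 + 2×5.72×1.081 = 16.04 m.
Hydraulic radius R = A/P = 34.46/16.04 = 2.148 m.
From Manning's equation, S = [nQ / (1 A R^(2/3))]² = [0.015 × 369 / (1 × 34.46 × 2.148^(2/3))]² = 0.00931.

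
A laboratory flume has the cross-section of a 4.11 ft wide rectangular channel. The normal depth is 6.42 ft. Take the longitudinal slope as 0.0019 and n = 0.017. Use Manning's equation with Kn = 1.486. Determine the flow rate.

Q = 135 ft³/s

Flow area A = b·y = 4.11 × 6.42 = 26.39 ft². Wetted perimeter P = b + 2y = 4.11 + 2×6.42 = 16.95 ft.
Hydraulic radius R = A/P = 26.39/16.95 = 1.557 ft.
Manning's equation: Q = (1.486/n) A R^(2/3) S^(1/2) = (1.486/0.017) × 26.39 × 1.557^(2/3) × 0.0019^(1/2) = 135 ft³/s.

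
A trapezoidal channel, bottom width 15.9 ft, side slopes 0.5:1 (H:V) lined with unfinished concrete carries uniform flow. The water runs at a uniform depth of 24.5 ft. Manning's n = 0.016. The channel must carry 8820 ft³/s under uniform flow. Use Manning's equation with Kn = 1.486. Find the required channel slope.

With bottom width b = 15.9 ft and side slope z = 0.5: A = (b + zy)y = (15.9 + 0.5×24.5)×24.5 = 689.7 ft²; P = b + 2y√(1+z²) = 15.9 + 2×24.5×1.118 = 70.68 ft.
Hydraulic radius R = A/P = 689.7/70.68 = 9.757 ft.
From Manning's equation, S = [nQ / (1.486 A R^(2/3))]² = [0.016 × 8820 / (1.486 × 689.7 × 9.757^(2/3))]² = 0.000909.

S = 0.000909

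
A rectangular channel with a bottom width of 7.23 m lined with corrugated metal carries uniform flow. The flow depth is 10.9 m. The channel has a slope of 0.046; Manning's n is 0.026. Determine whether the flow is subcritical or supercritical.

supercritical

Flow area A = b·y = 7.23 × 10.9 = 78.81 m². Wetted perimeter P = b + 2y = 7.23 + 2×10.9 = 29.03 m.
Hydraulic radius R = A/P = 78.81/29.03 = 2.715 m.
V = (1/n) R^(2/3) √S = (1/0.026) × 2.715^(2/3) × √0.046 = 16.05 m/s. Hydraulic depth D_h = A/T = 78.81/7.23 = 10.9 m.
Froude number Fr = V/√(g·D_h) = 16.05/√(9.81×10.9) = 1.55, which is greater than 1, so the flow is supercritical.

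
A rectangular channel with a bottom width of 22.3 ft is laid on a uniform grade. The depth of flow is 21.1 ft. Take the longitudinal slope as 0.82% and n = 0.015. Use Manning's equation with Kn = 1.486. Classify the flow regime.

supercritical

Flow area A = b·y = 22.3 × 21.1 = 470.5 ft². Wetted perimeter P = b + 2y = 22.3 + 2×21.1 = 64.5 ft.
Hydraulic radius R = A/P = 470.5/64.5 = 7.295 ft.
V = (1.486/n) R^(2/3) √S = (1.486/0.015) × 7.295^(2/3) × √0.0082 = 33.74 ft/s. Hydraulic depth D_h = A/T = 470.5/22.3 = 21.1 ft.
Froude number Fr = V/√(g·D_h) = 33.74/√(32.2×21.1) = 1.29, which is greater than 1, so the flow is supercritical.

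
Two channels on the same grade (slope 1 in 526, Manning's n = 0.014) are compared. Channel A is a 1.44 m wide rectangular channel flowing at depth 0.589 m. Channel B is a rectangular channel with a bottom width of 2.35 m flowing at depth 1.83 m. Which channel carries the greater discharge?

Channel A: Flow area A = b·y = 1.44 × 0.589 = 0.8482 m². Wetted perimeter P = b + 2y = 1.44 + 2×0.589 = 2.618 m. Hydraulic radius R = A/P = 0.8482/2.618 = 0.324 m. Q_A = (1/0.014)·0.8482·0.324^(2/3)·√0.001901 = 1.246 m³/s.
Channel B: Flow area A = b·y = 2.35 × 1.83 = 4.301 m². Wetted perimeter P = b + 2y = 2.35 + 2×1.83 = 6.01 m. Hydraulic radius R = A/P = 4.301/6.01 = 0.7156 m. Q_B = (1/0.014)·4.301·0.7156^(2/3)·√0.001901 = 10.72 m³/s.
Q_A = 1.246 m³/s vs Q_B = 10.72 m³/s, so channel B carries more.

channel B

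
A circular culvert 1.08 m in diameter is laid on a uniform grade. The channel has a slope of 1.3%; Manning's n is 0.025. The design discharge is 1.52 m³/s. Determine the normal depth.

Manning's equation rearranged: A R^(2/3) = nQ / (1·√S) = 0.025 × 1.52 / (√0.013) = 0.3333.
Try y = 0.584 m: A R^(2/3) = 0.218 — low.
Try y = 0.78 m: A R^(2/3) = 0.3335 — close enough.

y_n = 0.78 m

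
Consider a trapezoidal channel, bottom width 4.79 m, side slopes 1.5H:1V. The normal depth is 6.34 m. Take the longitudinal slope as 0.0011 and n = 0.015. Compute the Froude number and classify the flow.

subcritical

With bottom width b = 4.79 m and side slope z = 1.5: A = (b + zy)y = (4.79 + 1.5×6.34)×6.34 = 90.66 m²; P = b + 2y√(1+z²) = 4.79 + 2×6.34×1.803 = 27.65 m.
Hydraulic radius R = A/P = 90.66/27.65 = 3.279 m.
V = (1/n) R^(2/3) √S = (1/0.015) × 3.279^(2/3) × √0.0011 = 4.88 m/s. Hydraulic depth D_h = A/T = 90.66/23.81 = 3.808 m.
Froude number Fr = V/√(g·D_h) = 4.88/√(9.81×3.808) = 0.798, which is less than 1, so the flow is subcritical.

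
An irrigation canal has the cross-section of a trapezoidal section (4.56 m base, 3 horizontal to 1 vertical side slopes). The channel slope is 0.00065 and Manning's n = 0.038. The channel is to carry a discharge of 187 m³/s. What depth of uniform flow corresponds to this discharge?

y_n = 5.88 m

Manning's equation rearranged: A R^(2/3) = nQ / (1·√S) = 0.038 × 187 / (√0.00065) = 278.7.
At y = 7.34 m: A R^(2/3) = 477.3 — high.
At y = 4.39 m: A R^(2/3) = 139.8 — low.
At y = 5.88 m: A R^(2/3) = 279.1 — matches.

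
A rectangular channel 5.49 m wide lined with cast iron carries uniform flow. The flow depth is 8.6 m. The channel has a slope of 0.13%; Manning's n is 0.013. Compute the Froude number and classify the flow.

subcritical

Flow area A = b·y = 5.49 × 8.6 = 47.21 m². Wetted perimeter P = b + 2y = 5.49 + 2×8.6 = 22.69 m.
Hydraulic radius R = A/P = 47.21/22.69 = 2.081 m.
V = (1/n) R^(2/3) √S = (1/0.013) × 2.081^(2/3) × √0.0013 = 4.52 m/s. Hydraulic depth D_h = A/T = 47.21/5.49 = 8.6 m.
Froude number Fr = V/√(g·D_h) = 4.52/√(9.81×8.6) = 0.492, which is less than 1, so the flow is subcritical.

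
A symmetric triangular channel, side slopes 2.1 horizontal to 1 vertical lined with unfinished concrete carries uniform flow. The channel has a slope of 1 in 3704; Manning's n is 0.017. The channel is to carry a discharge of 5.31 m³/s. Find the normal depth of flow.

Manning's equation rearranged: A R^(2/3) = nQ / (1·√S) = 0.017 × 5.31 / (√0.00027) = 5.494.
At y = 2 m: A R^(2/3) = 7.847 — too large.
At y = 1.57 m: A R^(2/3) = 4.115 — too small.
At y = 1.75 m: A R^(2/3) = 5.496 — matches.

y_n = 1.75 m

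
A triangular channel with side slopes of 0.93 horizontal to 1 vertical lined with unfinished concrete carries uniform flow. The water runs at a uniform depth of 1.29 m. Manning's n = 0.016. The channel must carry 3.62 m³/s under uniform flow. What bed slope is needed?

S = 0.00419

For a triangular section with side slope z = 0.93: A = zy² = 0.93×1.29² = 1.548 m²; P = 2y√(1+z²) = 2×1.29×1.366 = 3.523 m.
Hydraulic radius R = A/P = 1.548/3.523 = 0.4393 m.
From Manning's equation, S = [nQ / (1 A R^(2/3))]² = [0.016 × 3.62 / (1 × 1.548 × 0.4393^(2/3))]² = 0.00419.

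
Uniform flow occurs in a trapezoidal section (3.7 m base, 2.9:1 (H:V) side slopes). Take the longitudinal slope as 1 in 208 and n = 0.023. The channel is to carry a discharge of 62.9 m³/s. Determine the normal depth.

Manning's equation rearranged: A R^(2/3) = nQ / (1·√S) = 0.023 × 62.9 / (√0.004808) = 20.86.
Trying y = 1.52 m: A R^(2/3) = 11.88 — short.
Trying y = 2.26 m: A R^(2/3) = 27.88 — over.
Trying y = 1.98 m: A R^(2/3) = 20.87 — matches.

y_n = 1.98 m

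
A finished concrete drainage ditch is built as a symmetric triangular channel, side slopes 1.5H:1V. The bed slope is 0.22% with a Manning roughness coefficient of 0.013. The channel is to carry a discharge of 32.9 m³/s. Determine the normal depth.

Manning's equation rearranged: A R^(2/3) = nQ / (1·√S) = 0.013 × 32.9 / (√0.0022) = 9.119.
Try y = 2.67 m: A R^(2/3) = 11.47 — high.
Try y = 1.89 m: A R^(2/3) = 4.565 — low.
Try y = 2.45 m: A R^(2/3) = 9.119 — matches.

y_n = 2.45 m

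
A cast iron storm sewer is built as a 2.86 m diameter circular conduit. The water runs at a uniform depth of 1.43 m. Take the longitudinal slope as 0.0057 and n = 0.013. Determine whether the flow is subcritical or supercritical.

For a circular section of diameter D = 2.86 m at depth y = 1.43 m, the central angle is θ = 2 arccos(1 − 2y/D) = 3.142 rad. Then A = (D²/8)(θ − sin θ) = 3.212 m² and P = Dθ/2 = 4.492 m.
Hydraulic radius R = A/P = 3.212/4.492 = 0.715 m.
V = (1/n) R^(2/3) √S = (1/0.013) × 0.715^(2/3) × √0.0057 = 4.644 m/s. Hydraulic depth D_h = A/T = 3.212/2.86 = 1.123 m.
Froude number Fr = V/√(g·D_h) = 4.644/√(9.81×1.123) = 1.4, which is greater than 1, so the flow is supercritical.

supercritical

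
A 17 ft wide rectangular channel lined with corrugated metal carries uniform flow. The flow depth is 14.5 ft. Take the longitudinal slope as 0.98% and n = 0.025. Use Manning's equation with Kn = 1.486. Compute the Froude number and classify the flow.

Flow area A = b·y = 17 × 14.5 = 246.5 ft². Wetted perimeter P = b + 2y = 17 + 2×14.5 = 46 ft.
Hydraulic radius R = A/P = 246.5/46 = 5.359 ft.
V = (1.486/n) R^(2/3) √S = (1.486/0.025) × 5.359^(2/3) × √0.0098 = 18.02 ft/s. Hydraulic depth D_h = A/T = 246.5/17 = 14.5 ft.
Froude number Fr = V/√(g·D_h) = 18.02/√(32.2×14.5) = 0.834, which is less than 1, so the flow is subcritical.

subcritical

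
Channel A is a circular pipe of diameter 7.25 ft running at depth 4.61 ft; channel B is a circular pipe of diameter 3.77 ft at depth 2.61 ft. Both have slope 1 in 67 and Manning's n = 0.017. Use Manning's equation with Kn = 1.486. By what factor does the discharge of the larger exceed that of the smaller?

Channel A: For a circular section of diameter D = 7.25 ft at depth y = 4.61 ft, the central angle is θ = 2 arccos(1 − 2y/D) = 3.692 rad. Then A = (D²/8)(θ − sin θ) = 27.69 ft² and P = Dθ/2 = 13.38 ft. Hydraulic radius R = A/P = 27.69/13.38 = 2.069 ft. Q_A = (1.486/0.017)·27.69·2.069^(2/3)·√0.01493 = 480.2 ft³/s.
Channel B: For a circular section of diameter D = 3.77 ft at depth y = 2.61 ft, the central angle is θ = 2 arccos(1 − 2y/D) = 3.931 rad. Then A = (D²/8)(θ − sin θ) = 8.246 ft² and P = Dθ/2 = 7.41 ft. Hydraulic radius R = A/P = 8.246/7.41 = 1.113 ft. Q_B = (1.486/0.017)·8.246·1.113^(2/3)·√0.01493 = 94.56 ft³/s.
The larger discharge is 480.2 ft³/s and the smaller is 94.56 ft³/s; the ratio is 5.08.

5.08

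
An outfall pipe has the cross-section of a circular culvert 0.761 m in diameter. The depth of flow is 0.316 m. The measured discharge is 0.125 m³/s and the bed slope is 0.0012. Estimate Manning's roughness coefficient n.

For a circular section of diameter D = 0.761 m at depth y = 0.316 m, the central angle is θ = 2 arccos(1 − 2y/D) = 2.801 rad. Then A = (D²/8)(θ − sin θ) = 0.1786 m² and P = Dθ/2 = 1.066 m.
Hydraulic radius R = A/P = 0.1786/1.066 = 0.1676 m.
Rearranging Manning's equation: n = (1/Q) A R^(2/3) S^(1/2) = (1/0.125) × 0.1786 × 0.1676^(2/3) × √0.0012 = 0.015.

n = 0.015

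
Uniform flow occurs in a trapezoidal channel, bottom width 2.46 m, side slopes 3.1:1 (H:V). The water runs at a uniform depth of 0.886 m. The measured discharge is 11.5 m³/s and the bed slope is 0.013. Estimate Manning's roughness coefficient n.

n = 0.0311

With bottom width b = 2.46 m and side slope z = 3.1: A = (b + zy)y = (2.46 + 3.1×0.886)×0.886 = 4.613 m²; P = b + 2y√(1+z²) = 2.46 + 2×0.886×3.257 = 8.232 m.
Hydraulic radius R = A/P = 4.613/8.232 = 0.5604 m.
Rearranging Manning's equation: n = (1/Q) A R^(2/3) S^(1/2) = (1/11.5) × 4.613 × 0.5604^(2/3) × √0.013 = 0.0311.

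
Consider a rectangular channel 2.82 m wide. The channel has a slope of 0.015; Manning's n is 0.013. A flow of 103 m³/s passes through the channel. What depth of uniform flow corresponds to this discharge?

y_n = 3.8 m

Manning's equation rearranged: A R^(2/3) = nQ / (1·√S) = 0.013 × 103 / (√0.015) = 10.93.
At y = 4.35 m: A R^(2/3) = 12.79 — too large.
At y = 3.8 m: A R^(2/3) = 10.92 — ≈ 10.93.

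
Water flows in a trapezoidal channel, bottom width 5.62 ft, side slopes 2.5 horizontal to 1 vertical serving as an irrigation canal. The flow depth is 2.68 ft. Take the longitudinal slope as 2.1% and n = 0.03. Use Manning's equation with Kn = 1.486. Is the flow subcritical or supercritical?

supercritical

With bottom width b = 5.62 ft and side slope z = 2.5: A = (b + zy)y = (5.62 + 2.5×2.68)×2.68 = 33.02 ft²; P = b + 2y√(1+z²) = 5.62 + 2×2.68×2.693 = 20.05 ft.
Hydraulic radius R = A/P = 33.02/20.05 = 1.647 ft.
V = (1.486/n) R^(2/3) √S = (1.486/0.03) × 1.647^(2/3) × √0.021 = 10.01 ft/s. Hydraulic depth D_h = A/T = 33.02/19.02 = 1.736 ft.
Froude number Fr = V/√(g·D_h) = 10.01/√(32.2×1.736) = 1.34, which is greater than 1, so the flow is supercritical.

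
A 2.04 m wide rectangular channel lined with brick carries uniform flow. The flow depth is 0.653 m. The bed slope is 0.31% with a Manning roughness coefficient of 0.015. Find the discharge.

Q = 2.68 m³/s

Flow area A = b·y = 2.04 × 0.653 = 1.332 m². Wetted perimeter P = b + 2y = 2.04 + 2×0.653 = 3.346 m.
Hydraulic radius R = A/P = 1.332/3.346 = 0.3981 m.
Manning's equation: Q = (1/n) A R^(2/3) S^(1/2) = (1/0.015) × 1.332 × 0.3981^(2/3) × 0.0031^(1/2) = 2.68 m³/s.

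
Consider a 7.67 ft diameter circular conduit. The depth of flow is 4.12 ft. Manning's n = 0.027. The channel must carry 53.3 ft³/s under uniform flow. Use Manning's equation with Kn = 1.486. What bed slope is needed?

For a circular section of diameter D = 7.67 ft at depth y = 4.12 ft, the central angle is θ = 2 arccos(1 − 2y/D) = 3.29 rad. Then A = (D²/8)(θ − sin θ) = 25.29 ft² and P = Dθ/2 = 12.62 ft.
Hydraulic radius R = A/P = 25.29/12.62 = 2.004 ft.
From Manning's equation, S = [nQ / (1.486 A R^(2/3))]² = [0.027 × 53.3 / (1.486 × 25.29 × 2.004^(2/3))]² = 0.000581.

S = 0.000581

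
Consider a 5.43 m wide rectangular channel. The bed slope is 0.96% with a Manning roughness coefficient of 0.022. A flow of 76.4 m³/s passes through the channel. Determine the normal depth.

Manning's equation rearranged: A R^(2/3) = nQ / (1·√S) = 0.022 × 76.4 / (√0.0096) = 17.15.
At y = 1.92 m: A R^(2/3) = 11.27 — low.
At y = 3 m: A R^(2/3) = 20.63 — high.
At y = 2.61 m: A R^(2/3) = 17.15 — ≈ 17.15.

y_n = 2.61 m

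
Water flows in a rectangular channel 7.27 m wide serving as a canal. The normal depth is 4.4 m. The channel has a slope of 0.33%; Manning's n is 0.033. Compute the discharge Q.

Flow area A = b·y = 7.27 × 4.4 = 31.99 m². Wetted perimeter P = b + 2y = 7.27 + 2×4.4 = 16.07 m.
Hydraulic radius R = A/P = 31.99/16.07 = 1.991 m.
Manning's equation: Q = (1/n) A R^(2/3) S^(1/2) = (1/0.033) × 31.99 × 1.991^(2/3) × 0.0033^(1/2) = 88.1 m³/s.

Q = 88.1 m³/s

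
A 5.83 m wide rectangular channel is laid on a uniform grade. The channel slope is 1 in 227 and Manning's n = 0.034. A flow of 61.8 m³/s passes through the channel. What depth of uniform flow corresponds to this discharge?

Manning's equation rearranged: A R^(2/3) = nQ / (1·√S) = 0.034 × 61.8 / (√0.004405) = 31.66.
Trying y = 2.71 m: A R^(2/3) = 19.81 — too small.
Trying y = 4.25 m: A R^(2/3) = 35.69 — too large.
Trying y = 3.87 m: A R^(2/3) = 31.66 — matches.

y_n = 3.87 m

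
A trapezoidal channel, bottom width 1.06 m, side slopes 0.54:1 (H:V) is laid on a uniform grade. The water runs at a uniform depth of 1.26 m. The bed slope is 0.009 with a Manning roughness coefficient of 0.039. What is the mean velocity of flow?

V = 1.65 m/s

With bottom width b = 1.06 m and side slope z = 0.54: A = (b + zy)y = (1.06 + 0.54×1.26)×1.26 = 2.193 m²; P = b + 2y√(1+z²) = 1.06 + 2×1.26×1.136 = 3.924 m.
Hydraulic radius R = A/P = 2.193/3.924 = 0.5589 m.
From Manning's equation, V = (1/n) R^(2/3) S^(1/2) = (1/0.039) × 0.5589^(2/3) × 0.009^(1/2) = 1.65 m/s.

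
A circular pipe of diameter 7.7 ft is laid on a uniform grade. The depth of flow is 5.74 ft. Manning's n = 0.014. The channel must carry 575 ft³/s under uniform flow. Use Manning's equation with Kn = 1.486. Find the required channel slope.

S = 0.00689

For a circular section of diameter D = 7.7 ft at depth y = 5.74 ft, the central angle is θ = 2 arccos(1 − 2y/D) = 4.168 rad. Then A = (D²/8)(θ − sin θ) = 37.23 ft² and P = Dθ/2 = 16.05 ft.
Hydraulic radius R = A/P = 37.23/16.05 = 2.32 ft.
From Manning's equation, S = [nQ / (1.486 A R^(2/3))]² = [0.014 × 575 / (1.486 × 37.23 × 2.32^(2/3))]² = 0.00689.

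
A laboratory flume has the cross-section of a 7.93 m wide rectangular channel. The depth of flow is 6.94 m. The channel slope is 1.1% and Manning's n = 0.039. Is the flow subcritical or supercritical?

subcritical

Flow area A = b·y = 7.93 × 6.94 = 55.03 m². Wetted perimeter P = b + 2y = 7.93 + 2×6.94 = 21.81 m.
Hydraulic radius R = A/P = 55.03/21.81 = 2.523 m.
V = (1/n) R^(2/3) √S = (1/0.039) × 2.523^(2/3) × √0.011 = 4.984 m/s. Hydraulic depth D_h = A/T = 55.03/7.93 = 6.94 m.
Froude number Fr = V/√(g·D_h) = 4.984/√(9.81×6.94) = 0.604, which is less than 1, so the flow is subcritical.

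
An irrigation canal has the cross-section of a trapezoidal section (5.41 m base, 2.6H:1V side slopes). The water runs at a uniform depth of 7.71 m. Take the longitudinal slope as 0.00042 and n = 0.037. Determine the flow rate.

With bottom width b = 5.41 m and side slope z = 2.6: A = (b + zy)y = (5.41 + 2.6×7.71)×7.71 = 196.3 m²; P = b + 2y√(1+z²) = 5.41 + 2×7.71×2.786 = 48.37 m.
Hydraulic radius R = A/P = 196.3/48.37 = 4.058 m.
Manning's equation: Q = (1/n) A R^(2/3) S^(1/2) = (1/0.037) × 196.3 × 4.058^(2/3) × 0.00042^(1/2) = 277 m³/s.

Q = 277 m³/s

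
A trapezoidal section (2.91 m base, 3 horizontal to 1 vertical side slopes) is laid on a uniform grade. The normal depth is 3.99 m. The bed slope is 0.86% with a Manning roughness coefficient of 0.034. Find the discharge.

With bottom width b = 2.91 m and side slope z = 3: A = (b + zy)y = (2.91 + 3×3.99)×3.99 = 59.37 m²; P = b + 2y√(1+z²) = 2.91 + 2×3.99×3.162 = 28.14 m.
Hydraulic radius R = A/P = 59.37/28.14 = 2.109 m.
Manning's equation: Q = (1/n) A R^(2/3) S^(1/2) = (1/0.034) × 59.37 × 2.109^(2/3) × 0.0086^(1/2) = 266 m³/s.

Q = 266 m³/s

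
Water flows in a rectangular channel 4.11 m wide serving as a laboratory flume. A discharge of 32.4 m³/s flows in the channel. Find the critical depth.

For a rectangular channel, critical depth y_c = (q²/g)^(1/3) where q = Q/b = 32.4/4.11 = 7.883 m²/s.
So y_c = (7.883²/9.81)^(1/3) = 1.85 m.

y_c = 1.85 m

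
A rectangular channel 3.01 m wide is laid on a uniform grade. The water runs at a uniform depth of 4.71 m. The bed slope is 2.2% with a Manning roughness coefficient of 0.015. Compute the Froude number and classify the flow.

Flow area A = b·y = 3.01 × 4.71 = 14.18 m². Wetted perimeter P = b + 2y = 3.01 + 2×4.71 = 12.43 m.
Hydraulic radius R = A/P = 14.18/12.43 = 1.141 m.
V = (1/n) R^(2/3) √S = (1/0.015) × 1.141^(2/3) × √0.022 = 10.79 m/s. Hydraulic depth D_h = A/T = 14.18/3.01 = 4.71 m.
Froude number Fr = V/√(g·D_h) = 10.79/√(9.81×4.71) = 1.59, which is greater than 1, so the flow is supercritical.

supercritical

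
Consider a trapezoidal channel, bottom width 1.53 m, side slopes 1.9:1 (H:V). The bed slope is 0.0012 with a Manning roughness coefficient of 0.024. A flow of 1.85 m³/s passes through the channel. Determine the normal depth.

y_n = 0.736 m

Manning's equation rearranged: A R^(2/3) = nQ / (1·√S) = 0.024 × 1.85 / (√0.0012) = 1.282.
At y = 0.502 m: A R^(2/3) = 0.6054 — low.
At y = 0.833 m: A R^(2/3) = 1.65 — high.
At y = 0.736 m: A R^(2/3) = 1.283 — matches.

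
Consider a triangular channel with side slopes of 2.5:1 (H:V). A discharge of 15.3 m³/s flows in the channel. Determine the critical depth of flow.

At critical depth, Q² T / (g A³) = 1, i.e. A³/T = Q²/g = 15.3²/9.81 = 23.86.
Try y = 1.66 m: A³/T = 39.39 — high.
Try y = 1.12 m: A³/T = 5.507 — low.
Try y = 1.5 m: A³/T = 23.73 — ≈ 23.86.

y_c = 1.5 m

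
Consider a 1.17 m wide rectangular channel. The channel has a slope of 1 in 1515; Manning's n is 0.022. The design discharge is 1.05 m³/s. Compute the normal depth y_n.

Manning's equation rearranged: A R^(2/3) = nQ / (1·√S) = 0.022 × 1.05 / (√0.0006601) = 0.8991.
At y = 1.24 m: A R^(2/3) = 0.7843 — short.
At y = 1.59 m: A R^(2/3) = 1.056 — over.
At y = 1.39 m: A R^(2/3) = 0.9001 — close enough.

y_n = 1.39 m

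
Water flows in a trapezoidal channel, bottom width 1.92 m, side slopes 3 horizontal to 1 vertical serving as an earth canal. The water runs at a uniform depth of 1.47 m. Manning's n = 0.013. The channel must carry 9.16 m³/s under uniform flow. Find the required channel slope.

With bottom width b = 1.92 m and side slope z = 3: A = (b + zy)y = (1.92 + 3×1.47)×1.47 = 9.305 m²; P = b + 2y√(1+z²) = 1.92 + 2×1.47×3.162 = 11.22 m.
Hydraulic radius R = A/P = 9.305/11.22 = 0.8295 m.
From Manning's equation, S = [nQ / (1 A R^(2/3))]² = [0.013 × 9.16 / (1 × 9.305 × 0.8295^(2/3))]² = 0.00021.

S = 0.00021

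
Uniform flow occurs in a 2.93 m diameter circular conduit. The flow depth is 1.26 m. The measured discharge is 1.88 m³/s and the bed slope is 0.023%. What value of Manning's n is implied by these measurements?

For a circular section of diameter D = 2.93 m at depth y = 1.26 m, the central angle is θ = 2 arccos(1 − 2y/D) = 2.861 rad. Then A = (D²/8)(θ − sin θ) = 2.773 m² and P = Dθ/2 = 4.191 m.
Hydraulic radius R = A/P = 2.773/4.191 = 0.6615 m.
Rearranging Manning's equation: n = (1/Q) A R^(2/3) S^(1/2) = (1/1.88) × 2.773 × 0.6615^(2/3) × √0.00023 = 0.017.

n = 0.017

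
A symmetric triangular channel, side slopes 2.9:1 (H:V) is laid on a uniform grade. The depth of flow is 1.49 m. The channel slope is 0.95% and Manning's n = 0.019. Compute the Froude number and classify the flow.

For a triangular section with side slope z = 2.9: A = zy² = 2.9×1.49² = 6.438 m²; P = 2y√(1+z²) = 2×1.49×3.068 = 9.141 m.
Hydraulic radius R = A/P = 6.438/9.141 = 0.7043 m.
V = (1/n) R^(2/3) √S = (1/0.019) × 0.7043^(2/3) × √0.0095 = 4.061 m/s. Hydraulic depth D_h = A/T = 6.438/8.642 = 0.745 m.
Froude number Fr = V/√(g·D_h) = 4.061/√(9.81×0.745) = 1.5, which is greater than 1, so the flow is supercritical.

supercritical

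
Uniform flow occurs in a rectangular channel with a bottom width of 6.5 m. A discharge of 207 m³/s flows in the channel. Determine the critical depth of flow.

For a rectangular channel, critical depth y_c = (q²/g)^(1/3) where q = Q/b = 207/6.5 = 31.85 m²/s.
So y_c = (31.85²/9.81)^(1/3) = 4.69 m.

y_c = 4.69 m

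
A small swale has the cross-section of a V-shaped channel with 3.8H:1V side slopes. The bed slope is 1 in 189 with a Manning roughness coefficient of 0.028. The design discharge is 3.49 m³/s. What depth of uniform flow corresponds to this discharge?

y_n = 0.812 m

Manning's equation rearranged: A R^(2/3) = nQ / (1·√S) = 0.028 × 3.49 / (√0.005291) = 1.343.
Trying y = 0.895 m: A R^(2/3) = 1.742 — too large.
Trying y = 0.812 m: A R^(2/3) = 1.343 — ≈ 1.343.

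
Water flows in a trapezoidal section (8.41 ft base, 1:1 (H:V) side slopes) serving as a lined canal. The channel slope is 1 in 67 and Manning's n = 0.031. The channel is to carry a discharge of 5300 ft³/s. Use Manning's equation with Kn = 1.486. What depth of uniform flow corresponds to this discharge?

y_n = 12.8 ft

Manning's equation rearranged: A R^(2/3) = nQ / (1.486·√S) = 0.031 × 5300 / (1.486 × √0.01493) = 905.
Trying y = 15.5 ft: A R^(2/3) = 1368 — too large.
Trying y = 9.16 ft: A R^(2/3) = 450.9 — too small.
Trying y = 12.8 ft: A R^(2/3) = 904.9 — matches.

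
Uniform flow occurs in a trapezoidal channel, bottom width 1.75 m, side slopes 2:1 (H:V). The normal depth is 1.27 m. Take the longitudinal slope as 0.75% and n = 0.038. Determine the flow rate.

Q = 10.1 m³/s

With bottom width b = 1.75 m and side slope z = 2: A = (b + zy)y = (1.75 + 2×1.27)×1.27 = 5.448 m²; P = b + 2y√(1+z²) = 1.75 + 2×1.27×2.236 = 7.43 m.
Hydraulic radius R = A/P = 5.448/7.43 = 0.7333 m.
Manning's equation: Q = (1/n) A R^(2/3) S^(1/2) = (1/0.038) × 5.448 × 0.7333^(2/3) × 0.0075^(1/2) = 10.1 m³/s.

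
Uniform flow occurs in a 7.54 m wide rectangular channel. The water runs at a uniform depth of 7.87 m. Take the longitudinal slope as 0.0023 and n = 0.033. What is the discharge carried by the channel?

Flow area A = b·y = 7.54 × 7.87 = 59.34 m². Wetted perimeter P = b + 2y = 7.54 + 2×7.87 = 23.28 m.
Hydraulic radius R = A/P = 59.34/23.28 = 2.549 m.
Manning's equation: Q = (1/n) A R^(2/3) S^(1/2) = (1/0.033) × 59.34 × 2.549^(2/3) × 0.0023^(1/2) = 161 m³/s.

Q = 161 m³/s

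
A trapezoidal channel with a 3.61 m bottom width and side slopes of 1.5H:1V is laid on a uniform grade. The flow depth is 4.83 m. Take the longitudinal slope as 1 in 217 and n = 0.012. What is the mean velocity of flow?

V = 10.4 m/s

With bottom width b = 3.61 m and side slope z = 1.5: A = (b + zy)y = (3.61 + 1.5×4.83)×4.83 = 52.43 m²; P = b + 2y√(1+z²) = 3.61 + 2×4.83×1.803 = 21.02 m.
Hydraulic radius R = A/P = 52.43/21.02 = 2.494 m.
From Manning's equation, V = (1/n) R^(2/3) S^(1/2) = (1/0.012) × 2.494^(2/3) × 0.004608^(1/2) = 10.4 m/s.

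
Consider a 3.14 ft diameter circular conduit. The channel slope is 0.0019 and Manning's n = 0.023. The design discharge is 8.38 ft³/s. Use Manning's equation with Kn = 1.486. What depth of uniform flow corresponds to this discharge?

y_n = 1.48 ft

Manning's equation rearranged: A R^(2/3) = nQ / (1.486·√S) = 0.023 × 8.38 / (1.486 × √0.0019) = 2.976.
Trying y = 1.68 ft: A R^(2/3) = 3.69 — high.
Trying y = 1.06 ft: A R^(2/3) = 1.618 — low.
Trying y = 1.48 ft: A R^(2/3) = 2.977 — matches.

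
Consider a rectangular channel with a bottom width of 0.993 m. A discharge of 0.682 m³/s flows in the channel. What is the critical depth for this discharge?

y_c = 0.364 m

For a rectangular channel, critical depth y_c = (q²/g)^(1/3) where q = Q/b = 0.682/0.993 = 0.6868 m²/s.
So y_c = (0.6868²/9.81)^(1/3) = 0.364 m.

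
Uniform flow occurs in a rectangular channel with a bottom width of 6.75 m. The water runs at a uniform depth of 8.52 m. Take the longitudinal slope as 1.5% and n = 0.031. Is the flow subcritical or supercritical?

subcritical

Flow area A = b·y = 6.75 × 8.52 = 57.51 m². Wetted perimeter P = b + 2y = 6.75 + 2×8.52 = 23.79 m.
Hydraulic radius R = A/P = 57.51/23.79 = 2.417 m.
V = (1/n) R^(2/3) √S = (1/0.031) × 2.417^(2/3) × √0.015 = 7.116 m/s. Hydraulic depth D_h = A/T = 57.51/6.75 = 8.52 m.
Froude number Fr = V/√(g·D_h) = 7.116/√(9.81×8.52) = 0.778, which is less than 1, so the flow is subcritical.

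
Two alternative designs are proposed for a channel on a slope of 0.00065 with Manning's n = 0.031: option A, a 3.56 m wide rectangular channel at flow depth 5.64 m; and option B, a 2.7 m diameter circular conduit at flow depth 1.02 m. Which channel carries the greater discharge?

channel A

Channel A: Flow area A = b·y = 3.56 × 5.64 = 20.08 m². Wetted perimeter P = b + 2y = 3.56 + 2×5.64 = 14.84 m. Hydraulic radius R = A/P = 20.08/14.84 = 1.353 m. Q_A = (1/0.031)·20.08·1.353^(2/3)·√0.00065 = 20.2 m³/s.
Channel B: For a circular section of diameter D = 2.7 m at depth y = 1.02 m, the central angle is θ = 2 arccos(1 − 2y/D) = 2.648 rad. Then A = (D²/8)(θ − sin θ) = 1.981 m² and P = Dθ/2 = 3.574 m. Hydraulic radius R = A/P = 1.981/3.574 = 0.5541 m. Q_B = (1/0.031)·1.981·0.5541^(2/3)·√0.00065 = 1.099 m³/s.
Q_A = 20.2 m³/s vs Q_B = 1.099 m³/s, so channel A carries more.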